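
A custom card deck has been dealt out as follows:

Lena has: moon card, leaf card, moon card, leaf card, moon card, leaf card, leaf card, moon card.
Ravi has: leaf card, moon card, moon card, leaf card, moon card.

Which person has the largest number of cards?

Lena

Counts by player: Lena→8, Ravi→5.
The maximum is 8, held uniquely by Lena.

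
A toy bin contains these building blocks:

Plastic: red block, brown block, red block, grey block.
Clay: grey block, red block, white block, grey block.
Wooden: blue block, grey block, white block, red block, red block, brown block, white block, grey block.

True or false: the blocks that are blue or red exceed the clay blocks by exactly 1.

There are 6 blocks that are blue or red.
There are 4 clay blocks.
The claim requires 6 − 4 (= 2) to equal 1, which does not hold.

False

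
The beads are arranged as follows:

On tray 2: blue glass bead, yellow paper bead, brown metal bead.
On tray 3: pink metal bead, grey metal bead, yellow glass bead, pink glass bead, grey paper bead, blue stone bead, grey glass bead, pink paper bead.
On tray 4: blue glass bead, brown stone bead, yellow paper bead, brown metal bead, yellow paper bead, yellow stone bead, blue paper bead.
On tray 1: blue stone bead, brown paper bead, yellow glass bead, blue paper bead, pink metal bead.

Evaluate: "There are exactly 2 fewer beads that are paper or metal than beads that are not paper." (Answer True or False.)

|beads that are paper or metal| = 13.
|beads that are not paper| = 15.
The claim requires 15 − 13 (= 2) to equal 2, which holds.

True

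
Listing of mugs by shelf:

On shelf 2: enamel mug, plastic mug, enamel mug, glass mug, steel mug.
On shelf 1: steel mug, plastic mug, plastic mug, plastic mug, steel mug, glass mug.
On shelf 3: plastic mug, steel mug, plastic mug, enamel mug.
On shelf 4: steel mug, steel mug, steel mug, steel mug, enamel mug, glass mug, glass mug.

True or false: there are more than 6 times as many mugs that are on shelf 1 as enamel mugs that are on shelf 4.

False

mugs on shelf 1: 6.
enamel mugs on shelf 4: 1.
The claim requires 6 > 6 × 1 = 6, which does not hold.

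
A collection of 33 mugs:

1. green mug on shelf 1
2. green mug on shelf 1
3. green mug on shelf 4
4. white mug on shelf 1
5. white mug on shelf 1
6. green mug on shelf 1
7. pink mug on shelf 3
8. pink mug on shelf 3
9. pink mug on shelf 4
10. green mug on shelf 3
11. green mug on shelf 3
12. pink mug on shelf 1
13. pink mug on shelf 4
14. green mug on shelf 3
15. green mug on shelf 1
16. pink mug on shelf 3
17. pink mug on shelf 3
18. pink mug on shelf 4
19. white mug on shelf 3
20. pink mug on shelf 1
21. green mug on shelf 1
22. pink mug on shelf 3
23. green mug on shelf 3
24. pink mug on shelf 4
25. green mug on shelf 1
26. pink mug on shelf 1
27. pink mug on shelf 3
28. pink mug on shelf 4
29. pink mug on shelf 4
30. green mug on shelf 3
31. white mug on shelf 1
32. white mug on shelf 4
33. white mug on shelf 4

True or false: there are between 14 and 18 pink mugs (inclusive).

There are 15 pink mugs.
The claim requires 14 ≤ 15 ≤ 18, which holds.

True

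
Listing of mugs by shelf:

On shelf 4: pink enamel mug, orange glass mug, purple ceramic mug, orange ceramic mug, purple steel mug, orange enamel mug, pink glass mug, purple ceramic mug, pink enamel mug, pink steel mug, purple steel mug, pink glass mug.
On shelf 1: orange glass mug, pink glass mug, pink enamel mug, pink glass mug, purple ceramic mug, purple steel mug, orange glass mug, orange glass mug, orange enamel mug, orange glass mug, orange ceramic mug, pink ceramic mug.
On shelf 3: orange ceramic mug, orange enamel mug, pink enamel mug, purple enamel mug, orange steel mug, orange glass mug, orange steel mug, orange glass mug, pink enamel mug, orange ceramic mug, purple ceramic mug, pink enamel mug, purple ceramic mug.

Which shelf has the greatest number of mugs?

Counts by shelf: shelf 3→13, shelf 4→12, shelf 1→12.
The maximum is 13, held uniquely by shelf 3.

shelf 3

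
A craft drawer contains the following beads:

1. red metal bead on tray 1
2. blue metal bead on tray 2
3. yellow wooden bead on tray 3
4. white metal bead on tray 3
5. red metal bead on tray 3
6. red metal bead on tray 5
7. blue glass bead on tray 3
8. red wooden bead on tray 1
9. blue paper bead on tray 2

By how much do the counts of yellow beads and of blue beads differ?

yellow beads: 1. blue beads: 3.
|1 − 3| = 3 − 1 = 2.

2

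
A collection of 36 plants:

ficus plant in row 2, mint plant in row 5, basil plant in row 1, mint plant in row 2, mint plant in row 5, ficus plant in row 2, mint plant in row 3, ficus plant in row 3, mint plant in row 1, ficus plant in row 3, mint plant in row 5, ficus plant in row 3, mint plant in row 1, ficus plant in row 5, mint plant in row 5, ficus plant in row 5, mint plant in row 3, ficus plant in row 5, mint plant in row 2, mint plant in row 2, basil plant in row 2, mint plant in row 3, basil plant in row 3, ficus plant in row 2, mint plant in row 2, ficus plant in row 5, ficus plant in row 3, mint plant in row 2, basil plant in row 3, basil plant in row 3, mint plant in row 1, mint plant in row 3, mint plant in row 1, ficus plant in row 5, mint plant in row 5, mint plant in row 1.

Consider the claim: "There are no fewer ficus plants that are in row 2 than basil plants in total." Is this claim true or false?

False

ficus plants in row 2: 3.
basil plants: 5.
The claim requires 3 ≥ 5, which does not hold.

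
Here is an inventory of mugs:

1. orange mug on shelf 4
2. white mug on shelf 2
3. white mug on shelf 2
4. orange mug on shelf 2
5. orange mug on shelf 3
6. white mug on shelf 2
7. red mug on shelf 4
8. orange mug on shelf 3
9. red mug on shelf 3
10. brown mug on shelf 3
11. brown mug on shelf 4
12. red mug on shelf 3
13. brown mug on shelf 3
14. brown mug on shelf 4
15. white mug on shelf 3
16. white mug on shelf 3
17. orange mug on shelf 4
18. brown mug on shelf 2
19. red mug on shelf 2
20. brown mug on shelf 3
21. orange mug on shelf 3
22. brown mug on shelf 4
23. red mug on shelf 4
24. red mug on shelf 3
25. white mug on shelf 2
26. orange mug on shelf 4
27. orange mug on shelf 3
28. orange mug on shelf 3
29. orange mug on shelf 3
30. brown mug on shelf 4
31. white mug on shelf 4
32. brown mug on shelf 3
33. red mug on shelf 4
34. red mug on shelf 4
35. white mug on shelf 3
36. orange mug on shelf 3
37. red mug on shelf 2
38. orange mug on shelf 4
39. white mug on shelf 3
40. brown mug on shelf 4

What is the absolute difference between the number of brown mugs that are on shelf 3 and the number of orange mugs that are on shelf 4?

0

brown mugs on shelf 3: 4. orange mugs on shelf 4: 4.
|4 − 4| = 4 − 4 = 0.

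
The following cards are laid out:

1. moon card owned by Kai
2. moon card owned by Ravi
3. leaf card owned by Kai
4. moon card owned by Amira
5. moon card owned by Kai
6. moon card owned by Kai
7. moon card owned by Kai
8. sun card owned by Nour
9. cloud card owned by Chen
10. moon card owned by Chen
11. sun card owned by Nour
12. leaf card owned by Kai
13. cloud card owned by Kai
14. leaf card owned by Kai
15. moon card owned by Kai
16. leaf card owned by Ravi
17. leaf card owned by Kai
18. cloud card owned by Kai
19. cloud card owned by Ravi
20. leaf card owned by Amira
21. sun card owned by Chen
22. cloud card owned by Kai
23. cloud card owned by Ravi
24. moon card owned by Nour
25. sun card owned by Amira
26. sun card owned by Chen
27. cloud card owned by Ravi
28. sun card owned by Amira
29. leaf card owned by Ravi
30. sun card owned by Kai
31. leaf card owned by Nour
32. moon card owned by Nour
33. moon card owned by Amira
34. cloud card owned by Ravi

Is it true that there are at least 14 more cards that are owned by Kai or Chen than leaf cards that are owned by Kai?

cards owned by Kai or Chen: 17.
leaf cards owned by Kai: 4.
The claim requires 17 − 4 = 13 ≥ 14, which does not hold.

False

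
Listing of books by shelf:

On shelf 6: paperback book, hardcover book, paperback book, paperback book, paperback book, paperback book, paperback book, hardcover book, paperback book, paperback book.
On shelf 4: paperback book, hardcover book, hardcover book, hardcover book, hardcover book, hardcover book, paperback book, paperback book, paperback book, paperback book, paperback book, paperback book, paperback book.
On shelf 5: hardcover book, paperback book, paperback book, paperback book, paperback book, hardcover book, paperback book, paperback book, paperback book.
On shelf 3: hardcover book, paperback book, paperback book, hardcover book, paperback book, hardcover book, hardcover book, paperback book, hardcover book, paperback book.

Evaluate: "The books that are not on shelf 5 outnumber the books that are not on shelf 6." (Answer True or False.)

|books that are not on shelf 5| = 33.
|books that are not on shelf 6| = 32.
The claim requires 33 > 32, which holds.

True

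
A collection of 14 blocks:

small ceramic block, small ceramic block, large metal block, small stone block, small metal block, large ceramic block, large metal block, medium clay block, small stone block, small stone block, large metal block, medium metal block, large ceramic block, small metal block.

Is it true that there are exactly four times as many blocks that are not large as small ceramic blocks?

False

blocks that are not large: 9.
small ceramic blocks: 2.
The claim requires 9 = 4 × 2 = 8, which does not hold.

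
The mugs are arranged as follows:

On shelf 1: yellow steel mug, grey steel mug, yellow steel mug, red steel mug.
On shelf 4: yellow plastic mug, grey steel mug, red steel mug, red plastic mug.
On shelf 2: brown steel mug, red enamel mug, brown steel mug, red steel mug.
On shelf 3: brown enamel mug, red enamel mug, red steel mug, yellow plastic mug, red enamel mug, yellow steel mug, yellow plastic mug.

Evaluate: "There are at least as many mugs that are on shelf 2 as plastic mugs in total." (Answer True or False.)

|mugs on shelf 2| = 4.
|plastic mugs| = 4.
The claim requires 4 ≥ 4, which holds.

True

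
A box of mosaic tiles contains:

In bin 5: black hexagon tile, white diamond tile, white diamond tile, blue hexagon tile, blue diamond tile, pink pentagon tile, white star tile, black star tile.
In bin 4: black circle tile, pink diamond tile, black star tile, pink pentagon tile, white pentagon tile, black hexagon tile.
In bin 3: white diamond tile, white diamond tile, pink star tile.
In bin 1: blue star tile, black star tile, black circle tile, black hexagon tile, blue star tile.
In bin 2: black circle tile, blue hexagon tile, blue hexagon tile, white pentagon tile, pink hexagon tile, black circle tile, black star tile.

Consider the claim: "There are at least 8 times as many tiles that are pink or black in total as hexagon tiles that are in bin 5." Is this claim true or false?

There are 16 tiles that are pink or black.
There are 2 hexagon tiles in bin 5.
The claim requires 16 ≥ 8 × 2 = 16, which holds.

True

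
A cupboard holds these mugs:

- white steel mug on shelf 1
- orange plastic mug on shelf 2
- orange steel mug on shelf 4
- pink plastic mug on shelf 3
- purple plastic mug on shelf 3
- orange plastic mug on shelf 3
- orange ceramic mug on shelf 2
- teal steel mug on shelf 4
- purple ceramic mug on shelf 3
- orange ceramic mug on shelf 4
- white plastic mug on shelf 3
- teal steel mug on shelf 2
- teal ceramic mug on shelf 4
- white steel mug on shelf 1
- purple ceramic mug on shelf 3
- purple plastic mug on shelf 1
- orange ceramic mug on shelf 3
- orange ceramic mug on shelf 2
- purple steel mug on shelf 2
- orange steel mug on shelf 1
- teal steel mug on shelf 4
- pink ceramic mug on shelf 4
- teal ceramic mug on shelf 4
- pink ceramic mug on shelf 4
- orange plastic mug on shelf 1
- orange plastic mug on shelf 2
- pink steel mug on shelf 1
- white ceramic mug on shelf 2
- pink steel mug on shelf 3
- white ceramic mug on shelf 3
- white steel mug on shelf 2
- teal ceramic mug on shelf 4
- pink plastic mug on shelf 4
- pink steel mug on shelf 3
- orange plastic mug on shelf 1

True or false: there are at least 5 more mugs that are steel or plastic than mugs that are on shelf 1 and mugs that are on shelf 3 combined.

True

There are 22 mugs that are steel or plastic.
mugs on shelf 1: 7; mugs on shelf 3: 10; combined: 7 + 10 = 17.
The claim requires 22 − 17 = 5 ≥ 5, which holds.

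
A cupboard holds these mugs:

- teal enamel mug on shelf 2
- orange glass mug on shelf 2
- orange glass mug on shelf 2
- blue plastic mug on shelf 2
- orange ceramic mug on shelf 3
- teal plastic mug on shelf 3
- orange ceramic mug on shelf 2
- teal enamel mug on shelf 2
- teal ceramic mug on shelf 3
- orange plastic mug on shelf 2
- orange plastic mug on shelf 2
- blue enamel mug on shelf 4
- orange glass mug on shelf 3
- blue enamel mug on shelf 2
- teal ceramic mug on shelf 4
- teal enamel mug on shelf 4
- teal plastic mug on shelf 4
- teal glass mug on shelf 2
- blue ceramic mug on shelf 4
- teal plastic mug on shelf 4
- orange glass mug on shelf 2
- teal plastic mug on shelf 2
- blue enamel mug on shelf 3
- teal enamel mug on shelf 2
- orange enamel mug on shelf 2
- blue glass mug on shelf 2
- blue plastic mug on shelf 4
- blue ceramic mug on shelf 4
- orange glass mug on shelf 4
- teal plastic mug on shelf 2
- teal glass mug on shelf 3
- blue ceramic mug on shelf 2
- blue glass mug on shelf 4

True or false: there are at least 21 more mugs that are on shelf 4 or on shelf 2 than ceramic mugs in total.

There are 27 mugs on shelf 4 or on shelf 2.
There are 7 ceramic mugs.
The claim requires 27 − 7 = 20 ≥ 21, which does not hold.

False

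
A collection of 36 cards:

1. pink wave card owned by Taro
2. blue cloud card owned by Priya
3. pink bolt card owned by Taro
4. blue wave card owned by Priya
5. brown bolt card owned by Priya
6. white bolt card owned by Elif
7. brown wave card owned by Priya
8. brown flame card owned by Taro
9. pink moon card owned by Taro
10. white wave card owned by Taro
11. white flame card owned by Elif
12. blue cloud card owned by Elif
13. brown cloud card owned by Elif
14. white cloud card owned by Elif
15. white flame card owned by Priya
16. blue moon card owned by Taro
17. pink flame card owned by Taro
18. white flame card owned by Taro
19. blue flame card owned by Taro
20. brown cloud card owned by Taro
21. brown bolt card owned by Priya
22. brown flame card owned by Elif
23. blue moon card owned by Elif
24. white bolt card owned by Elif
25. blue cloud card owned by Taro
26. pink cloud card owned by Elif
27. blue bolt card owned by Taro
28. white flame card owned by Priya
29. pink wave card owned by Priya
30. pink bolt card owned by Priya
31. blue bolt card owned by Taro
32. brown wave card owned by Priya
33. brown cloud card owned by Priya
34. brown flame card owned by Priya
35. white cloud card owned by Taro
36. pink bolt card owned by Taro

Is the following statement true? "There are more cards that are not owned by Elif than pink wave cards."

|cards that are not owned by Elif| = 27.
|pink wave cards| = 2.
The claim requires 27 > 2, which holds.

True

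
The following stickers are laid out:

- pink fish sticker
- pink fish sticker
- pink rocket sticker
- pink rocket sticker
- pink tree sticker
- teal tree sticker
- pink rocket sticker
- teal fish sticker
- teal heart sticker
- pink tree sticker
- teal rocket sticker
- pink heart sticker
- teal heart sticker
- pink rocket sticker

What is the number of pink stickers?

9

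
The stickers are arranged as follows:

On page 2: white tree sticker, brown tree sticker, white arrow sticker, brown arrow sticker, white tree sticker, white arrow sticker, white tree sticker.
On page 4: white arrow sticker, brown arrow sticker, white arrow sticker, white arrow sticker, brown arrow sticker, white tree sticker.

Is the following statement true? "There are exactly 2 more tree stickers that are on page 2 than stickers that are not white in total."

False

There are 4 tree stickers on page 2.
There are 4 stickers that are not white.
The claim requires 4 − 4 (= 0) to equal 2, which does not hold.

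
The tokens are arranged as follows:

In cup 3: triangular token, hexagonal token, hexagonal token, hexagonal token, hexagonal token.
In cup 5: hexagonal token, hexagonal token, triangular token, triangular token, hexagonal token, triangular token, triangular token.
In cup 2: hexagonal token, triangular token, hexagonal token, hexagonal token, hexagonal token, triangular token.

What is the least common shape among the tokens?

Counts by shape: hexagonal 11, triangular 7.
The minimum is 7, held uniquely by triangular.

triangular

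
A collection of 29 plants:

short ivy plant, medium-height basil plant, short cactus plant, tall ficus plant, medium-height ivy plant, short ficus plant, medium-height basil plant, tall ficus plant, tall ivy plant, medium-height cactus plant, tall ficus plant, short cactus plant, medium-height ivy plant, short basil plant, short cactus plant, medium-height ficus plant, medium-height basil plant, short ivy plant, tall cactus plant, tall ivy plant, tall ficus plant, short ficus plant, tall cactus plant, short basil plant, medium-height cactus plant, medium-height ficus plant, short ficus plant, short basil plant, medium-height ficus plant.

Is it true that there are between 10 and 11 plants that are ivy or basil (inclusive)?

|plants that are ivy or basil| = 12.
The claim requires 10 ≤ 12 ≤ 11, which does not hold.

False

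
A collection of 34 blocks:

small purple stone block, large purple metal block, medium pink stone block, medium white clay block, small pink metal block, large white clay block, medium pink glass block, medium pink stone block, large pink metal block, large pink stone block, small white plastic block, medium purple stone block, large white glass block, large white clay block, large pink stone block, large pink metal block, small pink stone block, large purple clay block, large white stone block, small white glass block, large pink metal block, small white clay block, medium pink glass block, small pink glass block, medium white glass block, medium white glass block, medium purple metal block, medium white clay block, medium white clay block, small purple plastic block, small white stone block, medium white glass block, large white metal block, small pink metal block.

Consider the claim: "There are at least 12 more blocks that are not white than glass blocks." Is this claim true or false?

False

|blocks that are not white| = 19.
|glass blocks| = 8.
The claim requires 19 − 8 = 11 ≥ 12, which does not hold.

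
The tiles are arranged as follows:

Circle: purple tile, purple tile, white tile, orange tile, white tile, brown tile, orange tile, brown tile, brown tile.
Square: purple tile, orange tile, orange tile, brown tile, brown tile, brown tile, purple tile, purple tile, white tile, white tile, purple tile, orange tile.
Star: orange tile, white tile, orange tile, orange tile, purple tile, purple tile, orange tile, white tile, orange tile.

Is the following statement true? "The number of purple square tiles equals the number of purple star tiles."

There are 4 purple square tiles.
There are 2 purple star tiles.
The claim requires 4 = 2, which does not hold.

False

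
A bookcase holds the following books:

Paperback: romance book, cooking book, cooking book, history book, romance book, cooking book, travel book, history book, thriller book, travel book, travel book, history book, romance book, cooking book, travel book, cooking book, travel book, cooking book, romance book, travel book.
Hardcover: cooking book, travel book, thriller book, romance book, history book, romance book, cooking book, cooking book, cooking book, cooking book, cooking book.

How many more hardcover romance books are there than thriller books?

hardcover romance books: 2.
thriller books: 2.
2 − 2 = 0.

0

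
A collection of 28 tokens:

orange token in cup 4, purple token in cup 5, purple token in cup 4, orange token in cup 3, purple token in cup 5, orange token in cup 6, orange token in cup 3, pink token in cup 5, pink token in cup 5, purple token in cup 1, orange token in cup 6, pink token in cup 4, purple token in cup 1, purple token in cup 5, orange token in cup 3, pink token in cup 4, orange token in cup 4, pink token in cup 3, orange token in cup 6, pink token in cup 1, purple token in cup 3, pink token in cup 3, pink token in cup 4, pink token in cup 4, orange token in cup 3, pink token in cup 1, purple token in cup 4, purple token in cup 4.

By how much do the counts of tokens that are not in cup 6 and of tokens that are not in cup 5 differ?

2

tokens that are not in cup 6: 25. tokens that are not in cup 5: 23.
|25 − 23| = 25 − 23 = 2.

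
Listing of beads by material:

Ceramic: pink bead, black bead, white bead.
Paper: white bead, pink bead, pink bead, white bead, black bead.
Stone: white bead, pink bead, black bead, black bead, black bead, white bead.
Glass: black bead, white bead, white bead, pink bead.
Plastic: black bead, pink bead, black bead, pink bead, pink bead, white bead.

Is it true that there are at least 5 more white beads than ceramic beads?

True

white beads: 8.
ceramic beads: 3.
The claim requires 8 − 3 = 5 ≥ 5, which holds.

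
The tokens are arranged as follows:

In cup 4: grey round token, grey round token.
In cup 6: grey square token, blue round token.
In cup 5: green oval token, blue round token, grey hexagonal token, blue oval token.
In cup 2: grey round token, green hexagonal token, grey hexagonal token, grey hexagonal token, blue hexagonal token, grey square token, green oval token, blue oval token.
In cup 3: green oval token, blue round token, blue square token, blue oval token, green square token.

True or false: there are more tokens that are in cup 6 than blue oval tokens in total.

tokens in cup 6: 2.
blue oval tokens: 3.
The claim requires 2 > 3, which does not hold.

False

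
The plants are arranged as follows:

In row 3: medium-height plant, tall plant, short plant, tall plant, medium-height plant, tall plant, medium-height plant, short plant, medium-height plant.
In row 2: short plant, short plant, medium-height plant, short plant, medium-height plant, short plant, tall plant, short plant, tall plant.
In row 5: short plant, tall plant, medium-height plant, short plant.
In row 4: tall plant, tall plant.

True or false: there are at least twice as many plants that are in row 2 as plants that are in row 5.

True

|plants in row 2| = 9.
|plants in row 5| = 4.
The claim requires 9 ≥ 2 × 4 = 8, which holds.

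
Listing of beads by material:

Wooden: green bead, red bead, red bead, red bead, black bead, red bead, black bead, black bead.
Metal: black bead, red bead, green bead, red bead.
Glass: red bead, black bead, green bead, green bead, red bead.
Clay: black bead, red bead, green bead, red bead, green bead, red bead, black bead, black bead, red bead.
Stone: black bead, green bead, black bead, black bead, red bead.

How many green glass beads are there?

2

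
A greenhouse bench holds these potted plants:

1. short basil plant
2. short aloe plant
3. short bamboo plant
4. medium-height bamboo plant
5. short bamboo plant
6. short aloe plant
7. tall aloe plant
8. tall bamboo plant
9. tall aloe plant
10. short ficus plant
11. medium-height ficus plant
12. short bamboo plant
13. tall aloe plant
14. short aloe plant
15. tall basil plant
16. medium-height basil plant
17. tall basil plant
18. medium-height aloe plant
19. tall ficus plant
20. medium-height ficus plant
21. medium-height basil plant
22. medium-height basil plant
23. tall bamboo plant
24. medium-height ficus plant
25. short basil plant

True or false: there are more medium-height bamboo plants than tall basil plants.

False

There is 1 medium-height bamboo plant.
There are 2 tall basil plants.
The claim requires 1 > 2, which does not hold.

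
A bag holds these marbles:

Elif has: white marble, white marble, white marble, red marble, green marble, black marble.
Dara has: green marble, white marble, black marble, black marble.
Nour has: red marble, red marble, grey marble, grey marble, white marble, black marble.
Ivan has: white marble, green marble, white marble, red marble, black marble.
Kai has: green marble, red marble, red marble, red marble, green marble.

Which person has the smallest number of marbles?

Dara

Counts by owner: Nour→6, Elif→6, Kai→5, Ivan→5, Dara→4.
The minimum is 4, held uniquely by Dara.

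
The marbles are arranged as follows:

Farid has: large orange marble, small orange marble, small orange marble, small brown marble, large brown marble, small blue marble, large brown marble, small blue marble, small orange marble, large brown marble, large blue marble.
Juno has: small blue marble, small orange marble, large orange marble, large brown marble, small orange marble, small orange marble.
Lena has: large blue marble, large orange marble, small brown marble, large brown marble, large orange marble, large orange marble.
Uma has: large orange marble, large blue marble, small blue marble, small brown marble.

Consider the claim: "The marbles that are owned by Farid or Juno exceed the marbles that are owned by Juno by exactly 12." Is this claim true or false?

marbles owned by Farid or Juno: 17.
marbles owned by Juno: 6.
The claim requires 17 − 6 (= 11) to equal 12, which does not hold.

False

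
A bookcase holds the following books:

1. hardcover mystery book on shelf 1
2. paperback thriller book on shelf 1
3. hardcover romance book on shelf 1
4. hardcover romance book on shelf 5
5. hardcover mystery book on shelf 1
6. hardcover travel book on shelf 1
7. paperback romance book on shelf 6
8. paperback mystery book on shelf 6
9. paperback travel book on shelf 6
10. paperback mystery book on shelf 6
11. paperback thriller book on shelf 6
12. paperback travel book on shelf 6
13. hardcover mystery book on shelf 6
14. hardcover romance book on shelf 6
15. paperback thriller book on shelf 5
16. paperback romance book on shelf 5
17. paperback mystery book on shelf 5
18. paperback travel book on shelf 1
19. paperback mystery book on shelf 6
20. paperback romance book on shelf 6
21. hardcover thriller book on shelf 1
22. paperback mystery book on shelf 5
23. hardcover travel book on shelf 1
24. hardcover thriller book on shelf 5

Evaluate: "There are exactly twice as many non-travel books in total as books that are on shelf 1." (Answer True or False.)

|non-travel books| = 19.
|books on shelf 1| = 8.
The claim requires 19 = 2 × 8 = 16, which does not hold.

False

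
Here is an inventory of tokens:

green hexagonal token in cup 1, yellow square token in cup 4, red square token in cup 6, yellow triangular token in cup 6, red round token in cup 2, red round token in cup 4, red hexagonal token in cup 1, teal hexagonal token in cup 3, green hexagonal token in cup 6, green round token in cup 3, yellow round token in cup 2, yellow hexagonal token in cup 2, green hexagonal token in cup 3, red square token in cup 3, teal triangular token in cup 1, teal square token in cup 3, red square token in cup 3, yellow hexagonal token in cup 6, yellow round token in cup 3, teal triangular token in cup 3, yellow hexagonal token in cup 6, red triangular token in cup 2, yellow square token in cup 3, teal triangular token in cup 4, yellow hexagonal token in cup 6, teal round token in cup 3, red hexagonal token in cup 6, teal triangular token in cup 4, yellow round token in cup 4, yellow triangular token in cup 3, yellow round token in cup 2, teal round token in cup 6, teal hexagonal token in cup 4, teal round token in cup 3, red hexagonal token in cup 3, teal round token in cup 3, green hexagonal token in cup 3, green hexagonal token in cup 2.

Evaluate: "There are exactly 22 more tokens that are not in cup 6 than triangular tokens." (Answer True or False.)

tokens that are not in cup 6: 30.
triangular tokens: 7.
The claim requires 30 − 7 (= 23) to equal 22, which does not hold.

False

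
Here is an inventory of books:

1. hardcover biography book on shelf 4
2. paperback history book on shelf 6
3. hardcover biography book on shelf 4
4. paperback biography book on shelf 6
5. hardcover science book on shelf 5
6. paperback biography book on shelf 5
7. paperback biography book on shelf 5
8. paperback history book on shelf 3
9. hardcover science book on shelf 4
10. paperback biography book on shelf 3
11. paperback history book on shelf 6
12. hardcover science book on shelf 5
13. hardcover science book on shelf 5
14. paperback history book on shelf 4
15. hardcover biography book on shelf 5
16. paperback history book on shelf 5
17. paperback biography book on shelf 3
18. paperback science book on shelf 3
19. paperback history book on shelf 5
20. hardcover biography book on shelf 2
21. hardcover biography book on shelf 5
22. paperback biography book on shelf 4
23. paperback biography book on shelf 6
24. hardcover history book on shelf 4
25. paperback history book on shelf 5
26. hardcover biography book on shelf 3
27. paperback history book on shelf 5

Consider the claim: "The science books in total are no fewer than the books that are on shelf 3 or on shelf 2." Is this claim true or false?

science books: 5.
books on shelf 3 or on shelf 2: 6.
The claim requires 5 ≥ 6, which does not hold.

False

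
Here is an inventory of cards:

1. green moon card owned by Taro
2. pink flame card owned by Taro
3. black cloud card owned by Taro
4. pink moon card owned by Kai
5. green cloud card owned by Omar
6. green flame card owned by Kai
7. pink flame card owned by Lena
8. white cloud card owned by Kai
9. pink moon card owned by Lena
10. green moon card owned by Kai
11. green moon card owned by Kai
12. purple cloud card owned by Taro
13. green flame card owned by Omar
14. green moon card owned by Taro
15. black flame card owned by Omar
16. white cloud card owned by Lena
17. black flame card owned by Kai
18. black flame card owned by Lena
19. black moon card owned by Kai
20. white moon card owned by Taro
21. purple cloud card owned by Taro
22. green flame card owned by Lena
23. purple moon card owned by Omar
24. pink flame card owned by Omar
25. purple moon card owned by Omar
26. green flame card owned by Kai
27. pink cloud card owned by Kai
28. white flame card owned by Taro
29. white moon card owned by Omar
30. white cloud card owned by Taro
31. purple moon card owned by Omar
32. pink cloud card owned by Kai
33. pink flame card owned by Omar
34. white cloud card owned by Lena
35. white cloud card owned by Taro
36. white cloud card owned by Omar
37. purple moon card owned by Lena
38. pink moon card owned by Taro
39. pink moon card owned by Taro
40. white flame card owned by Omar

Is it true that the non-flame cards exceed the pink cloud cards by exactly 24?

|non-flame cards| = 27.
|pink cloud cards| = 2.
The claim requires 27 − 2 (= 25) to equal 24, which does not hold.

False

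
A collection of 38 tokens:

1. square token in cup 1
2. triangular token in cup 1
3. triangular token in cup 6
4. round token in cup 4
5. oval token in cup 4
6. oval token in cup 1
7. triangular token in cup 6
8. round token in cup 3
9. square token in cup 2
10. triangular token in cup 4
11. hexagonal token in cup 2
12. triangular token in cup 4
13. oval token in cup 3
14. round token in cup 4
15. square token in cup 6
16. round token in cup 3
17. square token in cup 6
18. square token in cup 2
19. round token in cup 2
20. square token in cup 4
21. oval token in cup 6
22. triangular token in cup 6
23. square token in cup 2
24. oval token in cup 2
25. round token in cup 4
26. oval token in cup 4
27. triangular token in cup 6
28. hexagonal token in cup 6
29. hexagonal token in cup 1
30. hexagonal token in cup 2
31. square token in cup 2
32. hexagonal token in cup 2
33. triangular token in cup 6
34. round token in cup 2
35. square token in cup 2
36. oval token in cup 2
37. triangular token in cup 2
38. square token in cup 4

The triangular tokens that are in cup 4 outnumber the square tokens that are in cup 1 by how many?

1

triangular tokens in cup 4: 2.
square tokens in cup 1: 1.
2 − 1 = 1.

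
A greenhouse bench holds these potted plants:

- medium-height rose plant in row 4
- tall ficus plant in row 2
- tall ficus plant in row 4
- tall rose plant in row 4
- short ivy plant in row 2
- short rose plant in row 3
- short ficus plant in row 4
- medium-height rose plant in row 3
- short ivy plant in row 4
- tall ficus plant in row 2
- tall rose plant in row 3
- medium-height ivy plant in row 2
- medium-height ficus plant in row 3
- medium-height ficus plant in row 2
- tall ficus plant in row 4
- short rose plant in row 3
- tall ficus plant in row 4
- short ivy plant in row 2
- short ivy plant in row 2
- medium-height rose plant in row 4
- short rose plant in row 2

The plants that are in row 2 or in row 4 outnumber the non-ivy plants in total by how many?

0

plants in row 2 or in row 4: 16.
non-ivy plants: 16.
16 − 16 = 0.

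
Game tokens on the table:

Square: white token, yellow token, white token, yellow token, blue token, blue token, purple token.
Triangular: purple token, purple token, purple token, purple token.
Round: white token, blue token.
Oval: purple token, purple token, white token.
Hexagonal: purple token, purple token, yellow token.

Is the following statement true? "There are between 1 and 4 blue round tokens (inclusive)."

True

blue round tokens: 1.
The claim requires 1 ≤ 1 ≤ 4, which holds.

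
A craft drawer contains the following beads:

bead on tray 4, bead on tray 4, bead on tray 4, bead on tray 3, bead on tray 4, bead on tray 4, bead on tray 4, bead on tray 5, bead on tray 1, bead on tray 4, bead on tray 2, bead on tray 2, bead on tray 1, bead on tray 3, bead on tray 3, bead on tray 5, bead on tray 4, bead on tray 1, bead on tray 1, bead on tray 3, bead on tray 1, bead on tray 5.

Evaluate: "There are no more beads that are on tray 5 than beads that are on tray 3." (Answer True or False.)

|beads on tray 5| = 3.
|beads on tray 3| = 4.
The claim requires 3 ≤ 4, which holds.

True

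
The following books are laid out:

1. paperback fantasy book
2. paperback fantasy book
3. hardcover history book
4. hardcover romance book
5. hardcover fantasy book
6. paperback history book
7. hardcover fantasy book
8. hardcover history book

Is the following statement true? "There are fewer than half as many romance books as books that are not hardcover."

True

There is 1 romance book.
There are 3 books that are not hardcover.
The claim requires 2 × 1 = 2 < 3, which holds.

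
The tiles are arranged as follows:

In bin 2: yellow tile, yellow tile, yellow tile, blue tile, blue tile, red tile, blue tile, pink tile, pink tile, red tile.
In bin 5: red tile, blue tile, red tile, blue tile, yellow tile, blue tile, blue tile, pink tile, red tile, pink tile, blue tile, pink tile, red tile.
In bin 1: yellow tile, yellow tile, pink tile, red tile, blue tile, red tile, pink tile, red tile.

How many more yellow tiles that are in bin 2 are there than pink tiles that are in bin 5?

0

yellow tiles in bin 2: 3.
pink tiles in bin 5: 3.
3 − 3 = 0.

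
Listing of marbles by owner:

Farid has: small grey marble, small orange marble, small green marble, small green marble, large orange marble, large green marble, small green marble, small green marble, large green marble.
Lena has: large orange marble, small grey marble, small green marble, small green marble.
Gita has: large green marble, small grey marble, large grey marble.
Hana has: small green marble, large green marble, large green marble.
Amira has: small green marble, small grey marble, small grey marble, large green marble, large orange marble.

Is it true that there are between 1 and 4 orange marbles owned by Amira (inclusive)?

True

orange marbles owned by Amira: 1.
The claim requires 1 ≤ 1 ≤ 4, which holds.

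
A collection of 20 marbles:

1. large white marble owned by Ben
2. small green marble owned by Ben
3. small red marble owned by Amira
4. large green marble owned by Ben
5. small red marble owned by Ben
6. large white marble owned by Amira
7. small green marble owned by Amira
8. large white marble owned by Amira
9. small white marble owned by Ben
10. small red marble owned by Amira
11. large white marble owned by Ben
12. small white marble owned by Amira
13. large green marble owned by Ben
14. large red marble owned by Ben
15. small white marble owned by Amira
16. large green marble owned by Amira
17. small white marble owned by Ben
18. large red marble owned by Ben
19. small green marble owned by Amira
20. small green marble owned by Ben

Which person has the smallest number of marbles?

Amira

Counts by owner: Ben→11, Amira→9.
The minimum is 9, held uniquely by Amira.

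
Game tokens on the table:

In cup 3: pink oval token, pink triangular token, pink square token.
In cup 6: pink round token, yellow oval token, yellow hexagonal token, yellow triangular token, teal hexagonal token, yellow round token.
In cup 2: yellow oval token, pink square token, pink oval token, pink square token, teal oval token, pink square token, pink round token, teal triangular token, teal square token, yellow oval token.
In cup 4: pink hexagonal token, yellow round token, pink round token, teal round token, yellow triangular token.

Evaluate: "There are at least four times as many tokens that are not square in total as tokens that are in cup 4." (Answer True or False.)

There are 19 tokens that are not square.
There are 5 tokens in cup 4.
The claim requires 19 ≥ 4 × 5 = 20, which does not hold.

False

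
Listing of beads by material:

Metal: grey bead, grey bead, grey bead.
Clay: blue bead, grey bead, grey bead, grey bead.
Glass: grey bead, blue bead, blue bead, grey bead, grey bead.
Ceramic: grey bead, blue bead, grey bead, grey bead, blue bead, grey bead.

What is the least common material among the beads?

metal

Counts by material: ceramic 6, glass 5, clay 4, metal 3.
The minimum is 3, held uniquely by metal.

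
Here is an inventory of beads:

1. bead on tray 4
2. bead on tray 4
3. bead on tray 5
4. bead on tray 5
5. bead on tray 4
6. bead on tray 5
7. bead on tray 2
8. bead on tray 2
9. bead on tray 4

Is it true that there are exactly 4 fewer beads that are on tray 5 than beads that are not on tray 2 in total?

|beads on tray 5| = 3.
|beads that are not on tray 2| = 7.
The claim requires 7 − 3 (= 4) to equal 4, which holds.

True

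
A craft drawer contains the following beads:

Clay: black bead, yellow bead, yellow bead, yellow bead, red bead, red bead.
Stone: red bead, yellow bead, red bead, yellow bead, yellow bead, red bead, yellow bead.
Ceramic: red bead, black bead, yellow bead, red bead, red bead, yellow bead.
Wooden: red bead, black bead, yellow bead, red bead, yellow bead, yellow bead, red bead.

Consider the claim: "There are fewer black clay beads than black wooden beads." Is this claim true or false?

There is 1 black clay bead.
There is 1 black wooden bead.
The claim requires 1 < 1, which does not hold.

False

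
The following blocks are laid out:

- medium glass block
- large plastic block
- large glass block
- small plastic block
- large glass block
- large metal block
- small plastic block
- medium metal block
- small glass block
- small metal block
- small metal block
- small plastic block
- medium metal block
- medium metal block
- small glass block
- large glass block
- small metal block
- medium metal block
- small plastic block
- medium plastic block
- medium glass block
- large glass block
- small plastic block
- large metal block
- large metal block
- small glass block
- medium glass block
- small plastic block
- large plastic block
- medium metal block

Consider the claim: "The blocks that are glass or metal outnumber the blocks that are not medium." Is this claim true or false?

|blocks that are glass or metal| = 21.
|blocks that are not medium| = 21.
The claim requires 21 > 21, which does not hold.

False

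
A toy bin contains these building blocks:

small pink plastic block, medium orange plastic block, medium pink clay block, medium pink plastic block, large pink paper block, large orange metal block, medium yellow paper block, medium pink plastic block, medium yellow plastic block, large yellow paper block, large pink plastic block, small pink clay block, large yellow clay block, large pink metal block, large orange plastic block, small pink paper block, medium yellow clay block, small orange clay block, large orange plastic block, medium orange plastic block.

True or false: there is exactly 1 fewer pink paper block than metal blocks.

False

There are 2 pink paper blocks.
There are 2 metal blocks.
The claim requires 2 − 2 (= 0) to equal 1, which does not hold.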